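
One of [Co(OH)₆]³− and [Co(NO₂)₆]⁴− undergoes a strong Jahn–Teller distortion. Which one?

[Co(OH)₆]³−: Summing ligand charges against the −3 overall charge gives an oxidation state of +3 for cobalt. Cobalt is a group-9 element; Co(III) is therefore d⁶. Co(III) has an exceptionally large octahedral splitting and is low-spin with essentially every ligand except fluoride. The d⁶ configuration leaves the e_g set evenly filled (or empty) — no strong Jahn–Teller driving force.
[Co(NO₂)₆]⁴−: Each nitro (N-bound nitrite) is −1; balancing the −4 overall charge requires Co(II). Cobalt is a group-9 element; Co(II) is therefore d⁷. Nitro (N-bound nitrite) is a strong-field ligand (high in the spectrochemical series) for a first-row metal, so the complex is low-spin. The t₂g⁶e_g¹ (low-spin) configuration has an unevenly filled e_g set; the Jahn–Teller theorem predicts a tetragonal distortion (typically axial elongation) to lift the degeneracy.

[Co(NO₂)₆]⁴−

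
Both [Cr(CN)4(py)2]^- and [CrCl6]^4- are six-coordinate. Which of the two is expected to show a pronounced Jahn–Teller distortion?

[Cr(CN)4(py)2]^-: Ligand charges: each cyanide is −1; pyridine is neutral. With an overall charge of −1 the chromium centre must be in the +3 oxidation state. Chromium is a group-6 element; Cr(III) is therefore d³. The d³ configuration leaves the e_g set evenly filled (or empty) — no strong Jahn–Teller driving force.
[CrCl6]^4-: Ligand charges: each chloride is −1. With an overall charge of −4 the chromium centre must be in the +2 oxidation state. Cr sits in group 6, so the d-electron count is 6 − 2 = 4. Chloride is a weak-field ligand for a first-row metal, so the complex is high-spin. The t₂g³e_g¹ (high-spin) configuration has an unevenly filled e_g set; the Jahn–Teller theorem predicts a tetragonal distortion (typically axial elongation) to lift the degeneracy.

[CrCl6]^4-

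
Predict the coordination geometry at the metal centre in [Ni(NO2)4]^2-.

square planar

Summing ligand charges against the −2 overall charge gives an oxidation state of +2 for nickel.
Group 10 minus oxidation state 2 gives a d⁸ configuration.
With 4 monodentate ligands the coordination number is 4.
Nitro (N-bound nitrite) is a strong-field ligand (high in the spectrochemical series).
A 3d d⁸ ion with strong-field ligands gains enough CFSE to favour square planar over tetrahedral.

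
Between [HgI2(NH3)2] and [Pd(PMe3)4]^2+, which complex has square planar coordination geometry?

For [HgI2(NH3)2]: Ligand charges: each iodide is −1; ammonia is neutral. With an overall charge of 0 the mercury centre must be in the +2 oxidation state. Group 12 minus oxidation state 2 gives a d¹⁰ configuration. A d¹⁰ ion has no crystal-field stabilisation preference between square planar and tetrahedral, so four ligands adopt the sterically favoured tetrahedral geometry. → tetrahedral.
For [Pd(PMe3)4]^2+: Summing ligand charges against the +2 overall charge gives an oxidation state of +2 for palladium. Group 10 minus oxidation state 2 gives a d⁸ configuration. A 4d d⁸ ion has a large crystal-field splitting; square planar leaves the high-energy d_{x²−y²} orbital empty and maximises CFSE. → square planar.

[Pd(PMe3)4]^2+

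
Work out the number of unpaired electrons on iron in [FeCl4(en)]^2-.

4

Summing ligand charges against the −2 overall charge gives an oxidation state of +2 for iron.
Iron is a group-8 element; Fe(II) is therefore d⁶.
Counting donor atoms: 4×chloride (monodentate) → 4 donors; 1×ethylenediamine (bidentate) → 2 donors. Coordination number = 6.
The spin state decides the count: Chloride is a weak-field ligand for a first-row metal, so the complex is high-spin.
An octahedral high-spin d⁶ ion is t₂g⁴e_g², giving 4 unpaired electrons.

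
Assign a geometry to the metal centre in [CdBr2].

Summing ligand charges against the 0 overall charge gives an oxidation state of +2 for cadmium.
Group 12 minus oxidation state 2 gives a d¹⁰ configuration.
With 2 monodentate ligands the coordination number is 2.
A d¹⁰ ion with only two ligands adopts a linear arrangement (sp hybridisation; no CFSE preference).

linear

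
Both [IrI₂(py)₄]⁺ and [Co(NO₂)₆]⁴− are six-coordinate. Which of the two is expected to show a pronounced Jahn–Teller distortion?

[IrI₂(py)₄]⁺: Summing ligand charges against the +1 overall charge gives an oxidation state of +3 for iridium. Group 9 minus oxidation state 3 gives a d⁶ configuration. A 5d ion has a large Δₒ and is invariably low-spin. The d⁶ configuration leaves the e_g set evenly filled (or empty) — no strong Jahn–Teller driving force.
[Co(NO₂)₆]⁴−: Ligand charges: each nitro (N-bound nitrite) is −1. With an overall charge of −4 the cobalt centre must be in the +2 oxidation state. Cobalt is a group-9 element; Co(II) is therefore d⁷. Nitro (N-bound nitrite) is a strong-field ligand (high in the spectrochemical series) for a first-row metal, so the complex is low-spin. The t₂g⁶e_g¹ (low-spin) configuration has an unevenly filled e_g set; the Jahn–Teller theorem predicts a tetragonal distortion (typically axial elongation) to lift the degeneracy.

[Co(NO₂)₆]⁴−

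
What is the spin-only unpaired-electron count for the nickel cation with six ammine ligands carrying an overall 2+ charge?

Ligand charges: ammonia is neutral. With an overall charge of +2 the nickel centre must be in the +2 oxidation state.
Nickel is a group-10 element; Ni(II) is therefore d⁸.
In an octahedral field the d⁸ configuration is t₂g⁶e_g² (only one arrangement possible), giving 2 unpaired electrons.

2 unpaired electrons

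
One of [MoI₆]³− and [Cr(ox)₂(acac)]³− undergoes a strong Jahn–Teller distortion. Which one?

[Cr(ox)₂(acac)]³−

[MoI₆]³−: Each iodide is −1; balancing the −3 overall charge requires Mo(III). Mo sits in group 6, so the d-electron count is 6 − 3 = 3. The d³ configuration leaves the e_g set evenly filled (or empty) — no strong Jahn–Teller driving force.
[Cr(ox)₂(acac)]³−: Ligand charges: each oxalate is −2; each acetylacetonate is −1. With an overall charge of −3 the chromium centre must be in the +2 oxidation state. Group 6 minus oxidation state 2 gives a d⁴ configuration. Acetylacetonate and oxalate are weak-field ligands for a first-row metal, so the complex is high-spin. The t₂g³e_g¹ (high-spin) configuration has an unevenly filled e_g set; the Jahn–Teller theorem predicts a tetragonal distortion (typically axial elongation) to lift the degeneracy.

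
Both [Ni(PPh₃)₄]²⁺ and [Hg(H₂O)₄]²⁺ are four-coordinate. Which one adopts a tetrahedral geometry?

[Hg(H₂O)₄]²⁺

For [Ni(PPh₃)₄]²⁺: Triphenylphosphine is neutral; balancing the +2 overall charge requires Ni(II). Group 10 minus oxidation state 2 gives a d⁸ configuration. Triphenylphosphine is a strong-field ligand (high in the spectrochemical series). A 3d d⁸ ion with strong-field ligands gains enough CFSE to favour square planar over tetrahedral. → square planar.
For [Hg(H₂O)₄]²⁺: Water is neutral; balancing the +2 overall charge requires Hg(II). Group 12 minus oxidation state 2 gives a d¹⁰ configuration. A d¹⁰ ion has no crystal-field stabilisation preference between square planar and tetrahedral, so four ligands adopt the sterically favoured tetrahedral geometry. → tetrahedral.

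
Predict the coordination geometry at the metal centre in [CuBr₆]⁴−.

Ligand charges: each bromide is −1. With an overall charge of −4 the copper centre must be in the +2 oxidation state.
Group 11 minus oxidation state 2 gives a d⁹ configuration.
With 6 monodentate ligands the coordination number is 6.
Six donors around a single metal centre give an octahedral coordination sphere.

octahedral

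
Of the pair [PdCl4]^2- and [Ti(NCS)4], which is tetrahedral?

For [PdCl4]^2-: Ligand charges: each chloride is −1. With an overall charge of −2 the palladium centre must be in the +2 oxidation state. Group 10 minus oxidation state 2 gives a d⁸ configuration. A 4d d⁸ ion has a large crystal-field splitting; square planar leaves the high-energy d_{x²−y²} orbital empty and maximises CFSE. → square planar.
For [Ti(NCS)4]: Ligand charges: each isothiocyanate is −1. With an overall charge of 0 the titanium centre must be in the +4 oxidation state. Group 4 minus oxidation state 4 gives a d⁰ configuration. A d⁰ ion has no crystal-field stabilisation preference between square planar and tetrahedral, so four ligands adopt the sterically favoured tetrahedral geometry. → tetrahedral.

[Ti(NCS)4]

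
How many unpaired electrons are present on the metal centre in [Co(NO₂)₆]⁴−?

1 unpaired electron

Ligand charges: each nitro (N-bound nitrite) is −1. With an overall charge of −4 the cobalt centre must be in the +2 oxidation state.
Co sits in group 9, so the d-electron count is 9 − 2 = 7.
The spin state decides the count: Nitro (N-bound nitrite) is a strong-field ligand (high in the spectrochemical series) for a first-row metal, so the complex is low-spin.
An octahedral low-spin d⁷ ion is t₂g⁶e_g¹, giving 1 unpaired electron.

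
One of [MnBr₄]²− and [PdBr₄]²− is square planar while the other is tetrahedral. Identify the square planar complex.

[PdBr₄]²−

For [MnBr₄]²−: Ligand charges: each bromide is −1. With an overall charge of −2 the manganese centre must be in the +2 oxidation state. Manganese is a group-7 element; Mn(II) is therefore d⁵. A high-spin d⁵ ion has zero CFSE in either geometry, so four ligands adopt the sterically favoured tetrahedral geometry. → tetrahedral.
For [PdBr₄]²−: Summing ligand charges against the −2 overall charge gives an oxidation state of +2 for palladium. Palladium is a group-10 element; Pd(II) is therefore d⁸. A 4d d⁸ ion has a large crystal-field splitting; square planar leaves the high-energy d_{x²−y²} orbital empty and maximises CFSE. → square planar.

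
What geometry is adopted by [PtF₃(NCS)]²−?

square planar

Each fluoride is −1; each isothiocyanate is −1; balancing the −2 overall charge requires Pt(II).
Pt sits in group 10, so the d-electron count is 10 − 2 = 8.
Coordination number: 4.
A 5d d⁸ ion has a large crystal-field splitting; square planar leaves the high-energy d_{x²−y²} orbital empty and maximises CFSE.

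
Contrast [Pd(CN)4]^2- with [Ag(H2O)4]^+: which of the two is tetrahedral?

For [Pd(CN)4]^2-: Summing ligand charges against the −2 overall charge gives an oxidation state of +2 for palladium. Palladium is a group-10 element; Pd(II) is therefore d⁸. A 4d d⁸ ion has a large crystal-field splitting; square planar leaves the high-energy d_{x²−y²} orbital empty and maximises CFSE. → square planar.
For [Ag(H2O)4]^+: Ligand charges: water is neutral. With an overall charge of +1 the silver centre must be in the +1 oxidation state. Group 11 minus oxidation state 1 gives a d¹⁰ configuration. A d¹⁰ ion has no crystal-field stabilisation preference between square planar and tetrahedral, so four ligands adopt the sterically favoured tetrahedral geometry. → tetrahedral.

[Ag(H2O)4]^+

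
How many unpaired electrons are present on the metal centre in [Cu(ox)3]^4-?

Summing ligand charges against the −4 overall charge gives an oxidation state of +2 for copper.
Group 11 minus oxidation state 2 gives a d⁹ configuration.
Counting donor atoms: 3×oxalate (bidentate) → 6 donors. Coordination number = 6.
In an octahedral field the d⁹ configuration is t₂g⁶e_g³ (only one arrangement possible), giving 1 unpaired electron.

1 unpaired electron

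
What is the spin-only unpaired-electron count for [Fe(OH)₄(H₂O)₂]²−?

4 unpaired electrons

Each hydroxide is −1; water is neutral; balancing the −2 overall charge requires Fe(II).
Group 8 minus oxidation state 2 gives a d⁶ configuration.
The spin state decides the count: Hydroxide is a weak-field ligand for a first-row metal, so the complex is high-spin.
An octahedral high-spin d⁶ ion is t₂g⁴e_g², giving 4 unpaired electrons.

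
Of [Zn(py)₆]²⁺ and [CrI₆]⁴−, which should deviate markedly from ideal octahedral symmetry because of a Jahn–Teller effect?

[Zn(py)₆]²⁺: Ligand charges: pyridine is neutral. With an overall charge of +2 the zinc centre must be in the +2 oxidation state. Zn sits in group 12, so the d-electron count is 12 − 2 = 10. The d¹⁰ configuration leaves the e_g set evenly filled (or empty) — no strong Jahn–Teller driving force.
[CrI₆]⁴−: Summing ligand charges against the −4 overall charge gives an oxidation state of +2 for chromium. Group 6 minus oxidation state 2 gives a d⁴ configuration. Iodide is a weak-field ligand for a first-row metal, so the complex is high-spin. The t₂g³e_g¹ (high-spin) configuration has an unevenly filled e_g set; the Jahn–Teller theorem predicts a tetragonal distortion (typically axial elongation) to lift the degeneracy.

[CrI₆]⁴−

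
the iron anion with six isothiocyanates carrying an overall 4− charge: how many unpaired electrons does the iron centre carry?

4 unpaired electrons

Summing ligand charges against the −4 overall charge gives an oxidation state of +2 for iron.
Group 8 minus oxidation state 2 gives a d⁶ configuration.
The spin state decides the count: Isothiocyanate is a weak-field ligand for a first-row metal, so the complex is high-spin.
An octahedral high-spin d⁶ ion is t₂g⁴e_g², giving 4 unpaired electrons.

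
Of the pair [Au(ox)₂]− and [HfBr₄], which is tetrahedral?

For [Au(ox)₂]−: Each oxalate is −2; balancing the −1 overall charge requires Au(III). Gold is a group-11 element; Au(III) is therefore d⁸. A 5d d⁸ ion has a large crystal-field splitting; square planar leaves the high-energy d_{x²−y²} orbital empty and maximises CFSE. → square planar.
For [HfBr₄]: Summing ligand charges against the 0 overall charge gives an oxidation state of +4 for hafnium. Hf sits in group 4, so the d-electron count is 4 − 4 = 0. A d⁰ ion has no crystal-field stabilisation preference between square planar and tetrahedral, so four ligands adopt the sterically favoured tetrahedral geometry. → tetrahedral.

[HfBr₄]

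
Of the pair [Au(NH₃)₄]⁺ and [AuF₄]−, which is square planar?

For [Au(NH₃)₄]⁺: Ammonia is neutral; balancing the +1 overall charge requires Au(I). Gold is a group-11 element; Au(I) is therefore d¹⁰. A d¹⁰ ion has no crystal-field stabilisation preference between square planar and tetrahedral, so four ligands adopt the sterically favoured tetrahedral geometry. → tetrahedral.
For [AuF₄]−: Ligand charges: each fluoride is −1. With an overall charge of −1 the gold centre must be in the +3 oxidation state. Gold is a group-11 element; Au(III) is therefore d⁸. A 5d d⁸ ion has a large crystal-field splitting; square planar leaves the high-energy d_{x²−y²} orbital empty and maximises CFSE. → square planar.

[AuF₄]−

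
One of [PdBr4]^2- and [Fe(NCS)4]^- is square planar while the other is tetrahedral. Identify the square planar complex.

For [PdBr4]^2-: Each bromide is −1; balancing the −2 overall charge requires Pd(II). Group 10 minus oxidation state 2 gives a d⁸ configuration. A 4d d⁸ ion has a large crystal-field splitting; square planar leaves the high-energy d_{x²−y²} orbital empty and maximises CFSE. → square planar.
For [Fe(NCS)4]^-: Ligand charges: each isothiocyanate is −1. With an overall charge of −1 the iron centre must be in the +3 oxidation state. Group 8 minus oxidation state 3 gives a d⁵ configuration. A high-spin d⁵ ion has zero CFSE in either geometry, so four ligands adopt the sterically favoured tetrahedral geometry. → tetrahedral.

[PdBr4]^2-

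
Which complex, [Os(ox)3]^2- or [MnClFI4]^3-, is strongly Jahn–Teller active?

[Os(ox)3]^2-: Summing ligand charges against the −2 overall charge gives an oxidation state of +4 for osmium. Os sits in group 8, so the d-electron count is 8 − 4 = 4. A 5d ion has a large Δₒ and is invariably low-spin. The d⁴ configuration leaves the e_g set evenly filled (or empty) — no strong Jahn–Teller driving force.
[MnClFI4]^3-: Summing ligand charges against the −3 overall charge gives an oxidation state of +3 for manganese. Mn sits in group 7, so the d-electron count is 7 − 3 = 4. Chloride, fluoride, and iodide are weak-field ligands for a first-row metal, so the complex is high-spin. The t₂g³e_g¹ (high-spin) configuration has an unevenly filled e_g set; the Jahn–Teller theorem predicts a tetragonal distortion (typically axial elongation) to lift the degeneracy.

[MnClFI4]^3-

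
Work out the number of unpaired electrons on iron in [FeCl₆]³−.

5 unpaired electrons

Ligand charges: each chloride is −1. With an overall charge of −3 the iron centre must be in the +3 oxidation state.
Group 8 minus oxidation state 3 gives a d⁵ configuration.
The spin state decides the count: Chloride is a weak-field ligand for a first-row metal, so the complex is high-spin.
An octahedral high-spin d⁵ ion is t₂g³e_g², giving 5 unpaired electrons.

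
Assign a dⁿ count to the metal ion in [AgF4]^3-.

Each fluoride is −1; balancing the −3 overall charge requires Ag(I).
Ag sits in group 11, so the d-electron count is 11 − 1 = 10.

d¹⁰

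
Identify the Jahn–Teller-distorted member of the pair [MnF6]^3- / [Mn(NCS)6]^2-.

[MnF6]^3-: Summing ligand charges against the −3 overall charge gives an oxidation state of +3 for manganese. Group 7 minus oxidation state 3 gives a d⁴ configuration. Fluoride is a weak-field ligand for a first-row metal, so the complex is high-spin. The t₂g³e_g¹ (high-spin) configuration has an unevenly filled e_g set; the Jahn–Teller theorem predicts a tetragonal distortion (typically axial elongation) to lift the degeneracy.
[Mn(NCS)6]^2-: Ligand charges: each isothiocyanate is −1. With an overall charge of −2 the manganese centre must be in the +4 oxidation state. Mn sits in group 7, so the d-electron count is 7 − 4 = 3. The d³ configuration leaves the e_g set evenly filled (or empty) — no strong Jahn–Teller driving force.

[MnF6]^3-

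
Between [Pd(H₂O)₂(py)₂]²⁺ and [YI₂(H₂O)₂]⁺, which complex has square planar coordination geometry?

[Pd(H₂O)₂(py)₂]²⁺

For [Pd(H₂O)₂(py)₂]²⁺: Ligand charges: water is neutral; pyridine is neutral. With an overall charge of +2 the palladium centre must be in the +2 oxidation state. Palladium is a group-10 element; Pd(II) is therefore d⁸. A 4d d⁸ ion has a large crystal-field splitting; square planar leaves the high-energy d_{x²−y²} orbital empty and maximises CFSE. → square planar.
For [YI₂(H₂O)₂]⁺: Ligand charges: each iodide is −1; water is neutral. With an overall charge of +1 the yttrium centre must be in the +3 oxidation state. Y sits in group 3, so the d-electron count is 3 − 3 = 0. A d⁰ ion has no crystal-field stabilisation preference between square planar and tetrahedral, so four ligands adopt the sterically favoured tetrahedral geometry. → tetrahedral.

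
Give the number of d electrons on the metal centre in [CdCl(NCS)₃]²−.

Each chloride is −1; each isothiocyanate is −1; balancing the −2 overall charge requires Cd(II).
Cd sits in group 12, so the d-electron count is 12 − 2 = 10.

d¹⁰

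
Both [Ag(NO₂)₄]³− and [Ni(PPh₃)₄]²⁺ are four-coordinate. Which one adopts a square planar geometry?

[Ni(PPh₃)₄]²⁺

For [Ag(NO₂)₄]³−: Ligand charges: each nitro (N-bound nitrite) is −1. With an overall charge of −3 the silver centre must be in the +1 oxidation state. Silver is a group-11 element; Ag(I) is therefore d¹⁰. A d¹⁰ ion has no crystal-field stabilisation preference between square planar and tetrahedral, so four ligands adopt the sterically favoured tetrahedral geometry. → tetrahedral.
For [Ni(PPh₃)₄]²⁺: Summing ligand charges against the +2 overall charge gives an oxidation state of +2 for nickel. Nickel is a group-10 element; Ni(II) is therefore d⁸. Triphenylphosphine is a strong-field ligand (high in the spectrochemical series). A 3d d⁸ ion with strong-field ligands gains enough CFSE to favour square planar over tetrahedral. → square planar.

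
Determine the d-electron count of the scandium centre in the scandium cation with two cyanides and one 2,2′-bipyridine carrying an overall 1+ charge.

Each cyanide is −1; 2,2′-bipyridine is neutral; balancing the +1 overall charge requires Sc(III).
Scandium is a group-3 element; Sc(III) is therefore d⁰.

d⁰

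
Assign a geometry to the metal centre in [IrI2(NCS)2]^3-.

square planar

Each iodide is −1; each isothiocyanate is −1; balancing the −3 overall charge requires Ir(I).
Group 9 minus oxidation state 1 gives a d⁸ configuration.
With 4 monodentate ligands the coordination number is 4.
A 5d d⁸ ion has a large crystal-field splitting; square planar leaves the high-energy d_{x²−y²} orbital empty and maximises CFSE.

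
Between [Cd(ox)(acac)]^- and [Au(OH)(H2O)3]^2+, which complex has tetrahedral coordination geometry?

[Cd(ox)(acac)]^-

For [Cd(ox)(acac)]^-: Ligand charges: each oxalate is −2; each acetylacetonate is −1. With an overall charge of −1 the cadmium centre must be in the +2 oxidation state. Cd sits in group 12, so the d-electron count is 12 − 2 = 10. A d¹⁰ ion has no crystal-field stabilisation preference between square planar and tetrahedral, so four ligands adopt the sterically favoured tetrahedral geometry. → tetrahedral.
For [Au(OH)(H2O)3]^2+: Each hydroxide is −1; water is neutral; balancing the +2 overall charge requires Au(III). Group 11 minus oxidation state 3 gives a d⁸ configuration. A 5d d⁸ ion has a large crystal-field splitting; square planar leaves the high-energy d_{x²−y²} orbital empty and maximises CFSE. → square planar.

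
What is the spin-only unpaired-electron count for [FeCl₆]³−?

Ligand charges: each chloride is −1. With an overall charge of −3 the iron centre must be in the +3 oxidation state.
Group 8 minus oxidation state 3 gives a d⁵ configuration.
The spin state decides the count: Chloride is a weak-field ligand for a first-row metal, so the complex is high-spin.
An octahedral high-spin d⁵ ion is t₂g³e_g², giving 5 unpaired electrons.

5 unpaired electrons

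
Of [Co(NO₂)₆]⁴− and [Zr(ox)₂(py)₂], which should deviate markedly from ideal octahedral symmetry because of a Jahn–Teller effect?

[Co(NO₂)₆]⁴−: Each nitro (N-bound nitrite) is −1; balancing the −4 overall charge requires Co(II). Group 9 minus oxidation state 2 gives a d⁷ configuration. Nitro (N-bound nitrite) is a strong-field ligand (high in the spectrochemical series) for a first-row metal, so the complex is low-spin. The t₂g⁶e_g¹ (low-spin) configuration has an unevenly filled e_g set; the Jahn–Teller theorem predicts a tetragonal distortion (typically axial elongation) to lift the degeneracy.
[Zr(ox)₂(py)₂]: Each oxalate is −2; pyridine is neutral; balancing the 0 overall charge requires Zr(IV). Zr sits in group 4, so the d-electron count is 4 − 4 = 0. The d⁰ configuration leaves the e_g set evenly filled (or empty) — no strong Jahn–Teller driving force.

[Co(NO₂)₆]⁴−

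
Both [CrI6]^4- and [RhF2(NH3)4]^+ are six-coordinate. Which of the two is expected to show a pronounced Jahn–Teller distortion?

[CrI6]^4-

[CrI6]^4-: Summing ligand charges against the −4 overall charge gives an oxidation state of +2 for chromium. Chromium is a group-6 element; Cr(II) is therefore d⁴. Iodide is a weak-field ligand for a first-row metal, so the complex is high-spin. The t₂g³e_g¹ (high-spin) configuration has an unevenly filled e_g set; the Jahn–Teller theorem predicts a tetragonal distortion (typically axial elongation) to lift the degeneracy.
[RhF2(NH3)4]^+: Summing ligand charges against the +1 overall charge gives an oxidation state of +3 for rhodium. Rh sits in group 9, so the d-electron count is 9 − 3 = 6. A 4d ion has a large Δₒ and is invariably low-spin. The d⁶ configuration leaves the e_g set evenly filled (or empty) — no strong Jahn–Teller driving force.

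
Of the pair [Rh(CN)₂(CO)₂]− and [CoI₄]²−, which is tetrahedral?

[CoI₄]²−

For [Rh(CN)₂(CO)₂]−: Summing ligand charges against the −1 overall charge gives an oxidation state of +1 for rhodium. Rhodium is a group-9 element; Rh(I) is therefore d⁸. A 4d d⁸ ion has a large crystal-field splitting; square planar leaves the high-energy d_{x²−y²} orbital empty and maximises CFSE. → square planar.
For [CoI₄]²−: Ligand charges: each iodide is −1. With an overall charge of −2 the cobalt centre must be in the +2 oxidation state. Co sits in group 9, so the d-electron count is 9 − 2 = 7. For a high-spin 3d d⁷ ion with weak-field ligands the small Δₜ gives little square-planar CFSE advantage, so four ligands adopt the sterically favoured tetrahedral geometry. → tetrahedral.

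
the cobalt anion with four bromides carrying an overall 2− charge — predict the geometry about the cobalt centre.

Ligand charges: each bromide is −1. With an overall charge of −2 the cobalt centre must be in the +2 oxidation state.
Cobalt is a group-9 element; Co(II) is therefore d⁷.
With 4 monodentate ligands the coordination number is 4.
Bromide is a weak-field ligand.
For a high-spin 3d d⁷ ion with weak-field ligands the small Δₜ gives little square-planar CFSE advantage, so four ligands adopt the sterically favoured tetrahedral geometry.

tetrahedral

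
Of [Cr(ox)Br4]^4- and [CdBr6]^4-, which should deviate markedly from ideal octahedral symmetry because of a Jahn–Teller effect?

[Cr(ox)Br4]^4-

[Cr(ox)Br4]^4-: Each oxalate is −2; each bromide is −1; balancing the −4 overall charge requires Cr(II). Cr sits in group 6, so the d-electron count is 6 − 2 = 4. Bromide and oxalate are weak-field ligands for a first-row metal, so the complex is high-spin. The t₂g³e_g¹ (high-spin) configuration has an unevenly filled e_g set; the Jahn–Teller theorem predicts a tetragonal distortion (typically axial elongation) to lift the degeneracy.
[CdBr6]^4-: Ligand charges: each bromide is −1. With an overall charge of −4 the cadmium centre must be in the +2 oxidation state. Group 12 minus oxidation state 2 gives a d¹⁰ configuration. The d¹⁰ configuration leaves the e_g set evenly filled (or empty) — no strong Jahn–Teller driving force.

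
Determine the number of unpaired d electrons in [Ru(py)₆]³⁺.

Summing ligand charges against the +3 overall charge gives an oxidation state of +3 for ruthenium.
Ruthenium is a group-8 element; Ru(III) is therefore d⁵.
The spin state decides the count: a 4d ion has a large Δₒ and is invariably low-spin.
An octahedral low-spin d⁵ ion is t₂g⁵e_g⁰, giving 1 unpaired electron.

1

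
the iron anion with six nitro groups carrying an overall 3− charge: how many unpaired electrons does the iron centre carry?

1 unpaired electron

Ligand charges: each nitro (N-bound nitrite) is −1. With an overall charge of −3 the iron centre must be in the +3 oxidation state.
Fe sits in group 8, so the d-electron count is 8 − 3 = 5.
The spin state decides the count: Nitro (N-bound nitrite) is a strong-field ligand (high in the spectrochemical series) for a first-row metal, so the complex is low-spin.
An octahedral low-spin d⁵ ion is t₂g⁵e_g⁰, giving 1 unpaired electron.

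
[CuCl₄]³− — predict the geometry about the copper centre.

tetrahedral

Ligand charges: each chloride is −1. With an overall charge of −3 the copper centre must be in the +1 oxidation state.
Group 11 minus oxidation state 1 gives a d¹⁰ configuration.
Coordination number: 4.
A d¹⁰ ion has no crystal-field stabilisation preference between square planar and tetrahedral, so four ligands adopt the sterically favoured tetrahedral geometry.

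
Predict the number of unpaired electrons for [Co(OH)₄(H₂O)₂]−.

0 unpaired electrons

Ligand charges: each hydroxide is −1; water is neutral. With an overall charge of −1 the cobalt centre must be in the +3 oxidation state.
Co sits in group 9, so the d-electron count is 9 − 3 = 6.
The spin state decides the count: Co(III) has an exceptionally large octahedral splitting and is low-spin with essentially every ligand except fluoride.
An octahedral low-spin d⁶ ion is t₂g⁶e_g⁰, giving 0 unpaired electrons.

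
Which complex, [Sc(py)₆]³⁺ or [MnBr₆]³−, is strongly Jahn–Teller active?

[MnBr₆]³−

[Sc(py)₆]³⁺: Ligand charges: pyridine is neutral. With an overall charge of +3 the scandium centre must be in the +3 oxidation state. Sc sits in group 3, so the d-electron count is 3 − 3 = 0. The d⁰ configuration leaves the e_g set evenly filled (or empty) — no strong Jahn–Teller driving force.
[MnBr₆]³−: Ligand charges: each bromide is −1. With an overall charge of −3 the manganese centre must be in the +3 oxidation state. Manganese is a group-7 element; Mn(III) is therefore d⁴. Bromide is a weak-field ligand for a first-row metal, so the complex is high-spin. The t₂g³e_g¹ (high-spin) configuration has an unevenly filled e_g set; the Jahn–Teller theorem predicts a tetragonal distortion (typically axial elongation) to lift the degeneracy.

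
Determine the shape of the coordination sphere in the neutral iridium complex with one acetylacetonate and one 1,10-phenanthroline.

Ligand charges: each acetylacetonate is −1; 1,10-phenanthroline is neutral. With an overall charge of 0 the iridium centre must be in the +1 oxidation state.
Iridium is a group-9 element; Ir(I) is therefore d⁸.
Counting donor atoms: 1×acetylacetonate (bidentate) → 2 donors; 1×1,10-phenanthroline (bidentate) → 2 donors. Coordination number = 4.
A 5d d⁸ ion has a large crystal-field splitting; square planar leaves the high-energy d_{x²−y²} orbital empty and maximises CFSE.

square planar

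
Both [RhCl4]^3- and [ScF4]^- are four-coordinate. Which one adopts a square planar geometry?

For [RhCl4]^3-: Ligand charges: each chloride is −1. With an overall charge of −3 the rhodium centre must be in the +1 oxidation state. Rh sits in group 9, so the d-electron count is 9 − 1 = 8. A 4d d⁸ ion has a large crystal-field splitting; square planar leaves the high-energy d_{x²−y²} orbital empty and maximises CFSE. → square planar.
For [ScF4]^-: Ligand charges: each fluoride is −1. With an overall charge of −1 the scandium centre must be in the +3 oxidation state. Group 3 minus oxidation state 3 gives a d⁰ configuration. A d⁰ ion has no crystal-field stabilisation preference between square planar and tetrahedral, so four ligands adopt the sterically favoured tetrahedral geometry. → tetrahedral.

[RhCl4]^3-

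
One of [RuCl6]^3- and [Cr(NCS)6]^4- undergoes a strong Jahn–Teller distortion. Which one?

[Cr(NCS)6]^4-

[RuCl6]^3-: Ligand charges: each chloride is −1. With an overall charge of −3 the ruthenium centre must be in the +3 oxidation state. Ruthenium is a group-8 element; Ru(III) is therefore d⁵. A 4d ion has a large Δₒ and is invariably low-spin. The d⁵ configuration leaves the e_g set evenly filled (or empty) — no strong Jahn–Teller driving force.
[Cr(NCS)6]^4-: Ligand charges: each isothiocyanate is −1. With an overall charge of −4 the chromium centre must be in the +2 oxidation state. Cr sits in group 6, so the d-electron count is 6 − 2 = 4. Isothiocyanate is a weak-field ligand for a first-row metal, so the complex is high-spin. The t₂g³e_g¹ (high-spin) configuration has an unevenly filled e_g set; the Jahn–Teller theorem predicts a tetragonal distortion (typically axial elongation) to lift the degeneracy.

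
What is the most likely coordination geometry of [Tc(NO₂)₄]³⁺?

Summing ligand charges against the +3 overall charge gives an oxidation state of +7 for technetium.
Tc sits in group 7, so the d-electron count is 7 − 7 = 0.
Coordination number: 4.
A d⁰ ion has no crystal-field stabilisation preference between square planar and tetrahedral, so four ligands adopt the sterically favoured tetrahedral geometry.

tetrahedral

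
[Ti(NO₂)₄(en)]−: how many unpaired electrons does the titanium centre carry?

Each nitro (N-bound nitrite) is −1; ethylenediamine is neutral; balancing the −1 overall charge requires Ti(III).
Titanium is a group-4 element; Ti(III) is therefore d¹.
Counting donor atoms: 4×nitro (N-bound nitrite) (monodentate) → 4 donors; 1×ethylenediamine (bidentate) → 2 donors. Coordination number = 6.
In an octahedral field the d¹ configuration is t₂g¹e_g⁰ (only one arrangement possible), giving 1 unpaired electron.

1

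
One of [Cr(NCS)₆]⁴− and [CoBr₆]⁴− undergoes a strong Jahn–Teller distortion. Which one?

[Cr(NCS)₆]⁴−

[Cr(NCS)₆]⁴−: Each isothiocyanate is −1; balancing the −4 overall charge requires Cr(II). Chromium is a group-6 element; Cr(II) is therefore d⁴. Isothiocyanate is a weak-field ligand for a first-row metal, so the complex is high-spin. The t₂g³e_g¹ (high-spin) configuration has an unevenly filled e_g set; the Jahn–Teller theorem predicts a tetragonal distortion (typically axial elongation) to lift the degeneracy.
[CoBr₆]⁴−: Ligand charges: each bromide is −1. With an overall charge of −4 the cobalt centre must be in the +2 oxidation state. Group 9 minus oxidation state 2 gives a d⁷ configuration. Bromide is a weak-field ligand for a first-row metal, so the complex is high-spin. The d⁷ configuration leaves the e_g set evenly filled (or empty) — no strong Jahn–Teller driving force.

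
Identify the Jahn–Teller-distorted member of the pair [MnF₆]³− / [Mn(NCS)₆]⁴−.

[MnF₆]³−

[MnF₆]³−: Each fluoride is −1; balancing the −3 overall charge requires Mn(III). Mn sits in group 7, so the d-electron count is 7 − 3 = 4. Fluoride is a weak-field ligand for a first-row metal, so the complex is high-spin. The t₂g³e_g¹ (high-spin) configuration has an unevenly filled e_g set; the Jahn–Teller theorem predicts a tetragonal distortion (typically axial elongation) to lift the degeneracy.
[Mn(NCS)₆]⁴−: Summing ligand charges against the −4 overall charge gives an oxidation state of +2 for manganese. Manganese is a group-7 element; Mn(II) is therefore d⁵. Isothiocyanate is a weak-field ligand for a first-row metal, so the complex is high-spin. The d⁵ configuration leaves the e_g set evenly filled (or empty) — no strong Jahn–Teller driving force.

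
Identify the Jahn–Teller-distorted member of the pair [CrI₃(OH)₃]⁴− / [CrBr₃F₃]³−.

[CrI₃(OH)₃]⁴−: Each iodide is −1; each hydroxide is −1; balancing the −4 overall charge requires Cr(II). Cr sits in group 6, so the d-electron count is 6 − 2 = 4. Hydroxide and iodide are weak-field ligands for a first-row metal, so the complex is high-spin. The t₂g³e_g¹ (high-spin) configuration has an unevenly filled e_g set; the Jahn–Teller theorem predicts a tetragonal distortion (typically axial elongation) to lift the degeneracy.
[CrBr₃F₃]³−: Ligand charges: each bromide is −1; each fluoride is −1. With an overall charge of −3 the chromium centre must be in the +3 oxidation state. Cr sits in group 6, so the d-electron count is 6 − 3 = 3. The d³ configuration leaves the e_g set evenly filled (or empty) — no strong Jahn–Teller driving force.

[CrI₃(OH)₃]⁴−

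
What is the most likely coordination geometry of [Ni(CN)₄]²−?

Ligand charges: each cyanide is −1. With an overall charge of −2 the nickel centre must be in the +2 oxidation state.
Group 10 minus oxidation state 2 gives a d⁸ configuration.
Coordination number: 4.
Cyanide is a strong-field ligand (high in the spectrochemical series).
A 3d d⁸ ion with strong-field ligands gains enough CFSE to favour square planar over tetrahedral.

square planar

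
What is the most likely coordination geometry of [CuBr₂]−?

Each bromide is −1; balancing the −1 overall charge requires Cu(I).
Cu sits in group 11, so the d-electron count is 11 − 1 = 10.
Coordination number: 2.
A d¹⁰ ion with only two ligands adopts a linear arrangement (sp hybridisation; no CFSE preference).

linear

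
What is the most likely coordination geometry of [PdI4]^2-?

Ligand charges: each iodide is −1. With an overall charge of −2 the palladium centre must be in the +2 oxidation state.
Palladium is a group-10 element; Pd(II) is therefore d⁸.
With 4 monodentate ligands the coordination number is 4.
A 4d d⁸ ion has a large crystal-field splitting; square planar leaves the high-energy d_{x²−y²} orbital empty and maximises CFSE.

square planar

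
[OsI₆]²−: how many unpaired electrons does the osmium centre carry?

Each iodide is −1; balancing the −2 overall charge requires Os(IV).
Osmium is a group-8 element; Os(IV) is therefore d⁴.
The spin state decides the count: a 5d ion has a large Δₒ and is invariably low-spin.
An octahedral low-spin d⁴ ion is t₂g⁴e_g⁰, giving 2 unpaired electrons.

2 unpaired electrons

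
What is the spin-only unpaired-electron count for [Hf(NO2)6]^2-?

Each nitro (N-bound nitrite) is −1; balancing the −2 overall charge requires Hf(IV).
Hf sits in group 4, so the d-electron count is 4 − 4 = 0.
In an octahedral field the d⁰ configuration is t₂g⁰e_g⁰, giving 0 unpaired electrons.

0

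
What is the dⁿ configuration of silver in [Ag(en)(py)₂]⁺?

Ethylenediamine is neutral; pyridine is neutral; balancing the +1 overall charge requires Ag(I).
Group 11 minus oxidation state 1 gives a d¹⁰ configuration.

d¹⁰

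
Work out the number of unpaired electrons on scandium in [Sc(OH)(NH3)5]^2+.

Each hydroxide is −1; ammonia is neutral; balancing the +2 overall charge requires Sc(III).
Scandium is a group-3 element; Sc(III) is therefore d⁰.
In an octahedral field the d⁰ configuration is t₂g⁰e_g⁰, giving 0 unpaired electrons.

0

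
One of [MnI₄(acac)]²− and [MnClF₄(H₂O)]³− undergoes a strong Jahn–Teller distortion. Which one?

[MnI₄(acac)]²−: Ligand charges: each iodide is −1; each acetylacetonate is −1. With an overall charge of −2 the manganese centre must be in the +3 oxidation state. Manganese is a group-7 element; Mn(III) is therefore d⁴. Acetylacetonate and iodide are weak-field ligands for a first-row metal, so the complex is high-spin. The t₂g³e_g¹ (high-spin) configuration has an unevenly filled e_g set; the Jahn–Teller theorem predicts a tetragonal distortion (typically axial elongation) to lift the degeneracy.
[MnClF₄(H₂O)]³−: Each chloride is −1; each fluoride is −1; water is neutral; balancing the −3 overall charge requires Mn(II). Group 7 minus oxidation state 2 gives a d⁵ configuration. Chloride and fluoride are weak-field ligands for a first-row metal, so the complex is high-spin. The d⁵ configuration leaves the e_g set evenly filled (or empty) — no strong Jahn–Teller driving force.

[MnI₄(acac)]²−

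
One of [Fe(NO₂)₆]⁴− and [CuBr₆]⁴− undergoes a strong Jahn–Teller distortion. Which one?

[CuBr₆]⁴−

[Fe(NO₂)₆]⁴−: Summing ligand charges against the −4 overall charge gives an oxidation state of +2 for iron. Group 8 minus oxidation state 2 gives a d⁶ configuration. Nitro (N-bound nitrite) is a strong-field ligand (high in the spectrochemical series) for a first-row metal, so the complex is low-spin. The d⁶ configuration leaves the e_g set evenly filled (or empty) — no strong Jahn–Teller driving force.
[CuBr₆]⁴−: Summing ligand charges against the −4 overall charge gives an oxidation state of +2 for copper. Copper is a group-11 element; Cu(II) is therefore d⁹. The t₂g⁶e_g³ configuration has an unevenly filled e_g set; the Jahn–Teller theorem predicts a tetragonal distortion (typically axial elongation) to lift the degeneracy.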